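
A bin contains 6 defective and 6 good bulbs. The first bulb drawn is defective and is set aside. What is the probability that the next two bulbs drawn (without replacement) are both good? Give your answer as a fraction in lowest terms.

3/11

With the first bulb removed, 6 good remain out of 11.
P = 6/11 × 5/10 = 30/110 = 3/11.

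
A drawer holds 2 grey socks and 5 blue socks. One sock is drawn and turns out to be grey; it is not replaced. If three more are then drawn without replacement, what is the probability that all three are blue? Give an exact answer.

1/2

With the first sock removed, 5 blue remain out of 6.
P = 5/6 × 4/5 × 3/4 = 60/120 = 1/2.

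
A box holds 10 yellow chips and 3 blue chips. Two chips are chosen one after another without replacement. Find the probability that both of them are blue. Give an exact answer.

P(every draw is blue) = 3/13 × 2/12 = 6/156 = 1/26.

1/26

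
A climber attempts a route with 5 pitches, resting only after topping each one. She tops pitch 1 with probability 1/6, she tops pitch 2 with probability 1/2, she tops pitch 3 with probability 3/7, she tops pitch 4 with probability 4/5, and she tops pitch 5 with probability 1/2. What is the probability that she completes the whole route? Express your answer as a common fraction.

1/70

Multiplying along the chain,
P = 1/6 × 1/2 × 3/7 × 4/5 × 1/2 = 12/840 = 1/70.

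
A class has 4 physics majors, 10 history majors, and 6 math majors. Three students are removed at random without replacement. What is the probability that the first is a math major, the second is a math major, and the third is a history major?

5/114

Chain rule:
P = 6/20 × 5/19 × 10/18 = 300/6840 = 5/114.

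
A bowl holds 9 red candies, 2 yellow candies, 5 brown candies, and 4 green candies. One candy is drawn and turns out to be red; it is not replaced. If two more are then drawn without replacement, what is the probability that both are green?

2/57

With the first candy removed, 4 green remain out of 19.
P = 4/19 × 3/18 = 12/342 = 2/57.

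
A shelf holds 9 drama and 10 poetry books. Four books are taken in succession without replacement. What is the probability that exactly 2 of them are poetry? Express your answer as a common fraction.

One ordering (poetry drawn first) has probability 10/19 × 9/18 × 9/17 × 8/16 = 6480/93024 = 45/646.
There are C(4,2) = 6 such orderings, each equally likely, so P = 6 × 45/646 = 135/323.

135/323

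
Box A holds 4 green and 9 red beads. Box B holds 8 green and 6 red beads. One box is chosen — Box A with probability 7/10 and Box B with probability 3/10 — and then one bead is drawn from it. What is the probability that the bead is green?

176/455

From Box A: P(green) = 4/13.
From Box B: P(green) = 8/14.
Total probability = (7/10)(4/13) + (3/10)(8/14) = 176/455.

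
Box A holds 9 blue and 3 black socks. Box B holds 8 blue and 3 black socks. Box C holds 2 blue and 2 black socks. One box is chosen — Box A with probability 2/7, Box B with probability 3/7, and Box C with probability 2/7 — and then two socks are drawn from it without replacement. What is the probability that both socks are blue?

From Box A: P(both blue) = (9/12)(8/11) = 6/11.
From Box B: P(both blue) = (8/11)(7/10) = 28/55.
From Box C: P(both blue) = (2/4)(1/3) = 1/6.
Total probability = (2/7)(6/11) + (3/7)(28/55) + (2/7)(1/6) = 487/1155.

487/1155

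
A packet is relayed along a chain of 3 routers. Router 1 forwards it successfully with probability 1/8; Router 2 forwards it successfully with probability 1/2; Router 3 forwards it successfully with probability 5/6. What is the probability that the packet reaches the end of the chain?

The events are sequential, so multiply the conditional probabilities:
P = 1/8 × 1/2 × 5/6 = 5/96.

5/96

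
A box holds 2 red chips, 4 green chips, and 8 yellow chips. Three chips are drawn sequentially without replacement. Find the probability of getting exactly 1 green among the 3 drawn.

45/91

One ordering (green drawn first) has probability 4/14 × 10/13 × 9/12 = 360/2184 = 15/91.
There are C(3,1) = 3 such orderings, each equally likely, so P = 3 × 15/91 = 45/91.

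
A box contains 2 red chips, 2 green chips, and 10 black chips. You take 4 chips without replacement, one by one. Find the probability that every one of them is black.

P(every draw is black) = 10/14 × 9/13 × 8/12 × 7/11 = 5040/24024 = 30/143.

30/143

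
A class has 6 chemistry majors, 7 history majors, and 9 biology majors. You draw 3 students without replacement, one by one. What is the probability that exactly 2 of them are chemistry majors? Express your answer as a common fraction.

One ordering (chemistry majors drawn first) has probability 6/22 × 5/21 × 16/20 = 480/9240 = 4/77.
There are C(3,2) = 3 such orderings, each equally likely, so P = 3 × 4/77 = 12/77.

12/77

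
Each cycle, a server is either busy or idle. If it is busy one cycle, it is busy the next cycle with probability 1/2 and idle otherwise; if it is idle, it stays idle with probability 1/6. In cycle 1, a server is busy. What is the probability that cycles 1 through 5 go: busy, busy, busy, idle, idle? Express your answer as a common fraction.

Cycle 1 is given. For each transition, use the conditional probability from the current state:
P(busy | busy) = 1/2; P(busy | busy) = 1/2; P(idle | busy) = 1/2; P(idle | idle) = 1/6.
P = 1/2 × 1/2 × 1/2 × 1/6 = 1/48.

1/48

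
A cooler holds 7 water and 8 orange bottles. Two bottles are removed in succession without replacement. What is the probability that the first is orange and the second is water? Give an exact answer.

4/15

Chain rule:
P = 8/15 × 7/14 = 56/210 = 4/15.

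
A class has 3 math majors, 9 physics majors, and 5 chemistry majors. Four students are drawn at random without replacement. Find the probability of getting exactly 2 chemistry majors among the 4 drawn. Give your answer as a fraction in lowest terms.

33/119

One ordering (chemistry majors drawn first) has probability 5/17 × 4/16 × 12/15 × 11/14 = 2640/57120 = 11/238.
There are C(4,2) = 6 such orderings, each equally likely, so P = 6 × 11/238 = 33/119.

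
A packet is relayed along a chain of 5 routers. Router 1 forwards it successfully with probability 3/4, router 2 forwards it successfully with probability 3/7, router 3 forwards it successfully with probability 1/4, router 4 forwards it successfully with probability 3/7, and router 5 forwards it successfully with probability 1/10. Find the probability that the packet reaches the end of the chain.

The events are sequential, so multiply the conditional probabilities:
P = 3/4 × 3/7 × 1/4 × 3/7 × 1/10 = 27/7840.

27/7840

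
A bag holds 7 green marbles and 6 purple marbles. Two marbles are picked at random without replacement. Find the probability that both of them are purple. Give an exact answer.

5/26

P(all purple) = 6/13 × 5/12 = 30/156 = 5/26.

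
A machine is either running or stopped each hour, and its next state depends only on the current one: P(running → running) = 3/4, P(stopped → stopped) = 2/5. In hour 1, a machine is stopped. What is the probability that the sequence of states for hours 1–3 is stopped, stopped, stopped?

Hour 1 is given. For each transition, use the conditional probability from the current state:
P(stopped | stopped) = 2/5; P(stopped | stopped) = 2/5.
P = 2/5 × 2/5 = 4/25.

4/25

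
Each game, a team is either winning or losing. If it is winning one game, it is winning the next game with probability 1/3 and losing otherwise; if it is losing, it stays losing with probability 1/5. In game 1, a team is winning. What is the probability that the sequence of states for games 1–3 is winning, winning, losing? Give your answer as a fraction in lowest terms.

Game 1 is given. For each transition, use the conditional probability from the current state:
P(winning | winning) = 1/3; P(losing | winning) = 2/3.
P = 1/3 × 2/3 = 2/9.

2/9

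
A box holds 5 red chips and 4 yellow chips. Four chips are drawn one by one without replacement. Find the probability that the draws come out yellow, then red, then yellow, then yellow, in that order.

Chain rule:
P = 4/9 × 5/8 × 3/7 × 2/6 = 120/3024 = 5/126.

5/126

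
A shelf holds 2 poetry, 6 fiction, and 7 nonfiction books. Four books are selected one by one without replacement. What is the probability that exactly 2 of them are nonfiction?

One ordering (nonfiction drawn first) has probability 7/15 × 6/14 × 8/13 × 7/12 = 2352/32760 = 14/195.
There are C(4,2) = 6 such orderings, each equally likely, so P = 6 × 14/195 = 28/65.

28/65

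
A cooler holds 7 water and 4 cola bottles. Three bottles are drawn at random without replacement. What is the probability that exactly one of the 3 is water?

14/55

One ordering (water drawn first) has probability 7/11 × 4/10 × 3/9 = 84/990 = 14/165.
There are C(3,1) = 3 such orderings, each equally likely, so P = 3 × 14/165 = 14/55.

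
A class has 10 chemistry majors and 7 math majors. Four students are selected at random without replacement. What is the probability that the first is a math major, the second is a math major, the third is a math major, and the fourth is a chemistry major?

Chain rule:
P = 7/17 × 6/16 × 5/15 × 10/14 = 2100/57120 = 5/136.

5/136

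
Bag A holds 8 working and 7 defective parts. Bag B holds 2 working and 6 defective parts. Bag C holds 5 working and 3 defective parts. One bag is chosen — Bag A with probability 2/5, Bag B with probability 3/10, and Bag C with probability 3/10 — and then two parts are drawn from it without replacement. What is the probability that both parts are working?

From Bag A: P(both working) = (8/15)(7/14) = 4/15.
From Bag B: P(both working) = (2/8)(1/7) = 1/28.
From Bag C: P(both working) = (5/8)(4/7) = 5/14.
Total probability = (2/5)(4/15) + (3/10)(1/28) + (3/10)(5/14) = 943/4200.

943/4200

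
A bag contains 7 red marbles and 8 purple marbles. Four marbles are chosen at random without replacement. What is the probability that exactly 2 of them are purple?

28/65

One ordering (purple drawn first) has probability 8/15 × 7/14 × 7/13 × 6/12 = 2352/32760 = 14/195.
There are C(4,2) = 6 such orderings, each equally likely, so P = 6 × 14/195 = 28/65.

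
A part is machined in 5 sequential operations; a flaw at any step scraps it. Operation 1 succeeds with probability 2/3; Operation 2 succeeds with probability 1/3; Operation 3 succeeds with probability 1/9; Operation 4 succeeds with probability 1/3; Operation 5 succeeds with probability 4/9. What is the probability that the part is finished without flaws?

The events are sequential, so multiply the conditional probabilities:
P = 2/3 × 1/3 × 1/9 × 1/3 × 4/9 = 8/2187.

8/2187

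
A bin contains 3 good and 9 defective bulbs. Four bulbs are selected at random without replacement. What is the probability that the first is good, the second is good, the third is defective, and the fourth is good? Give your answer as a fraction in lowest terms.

1/220

Chain rule:
P = 3/12 × 2/11 × 9/10 × 1/9 = 54/11880 = 1/220.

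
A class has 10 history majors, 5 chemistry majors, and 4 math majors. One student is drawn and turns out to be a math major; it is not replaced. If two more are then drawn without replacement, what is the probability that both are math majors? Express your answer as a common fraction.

After the first draw, 3 of the remaining 18 students are math majors.
P = 3/18 × 2/17 = 6/306 = 1/51.

1/51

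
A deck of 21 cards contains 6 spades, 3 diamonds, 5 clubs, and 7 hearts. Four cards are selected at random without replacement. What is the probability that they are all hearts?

1/171

P(all hearts) = 7/21 × 6/20 × 5/19 × 4/18 = 840/143640 = 1/171.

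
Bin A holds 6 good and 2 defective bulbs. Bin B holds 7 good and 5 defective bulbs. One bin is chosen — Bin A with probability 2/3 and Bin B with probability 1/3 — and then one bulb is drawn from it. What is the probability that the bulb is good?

From Bin A: P(good) = 6/8.
From Bin B: P(good) = 7/12.
Total probability = (2/3)(6/8) + (1/3)(7/12) = 25/36.

25/36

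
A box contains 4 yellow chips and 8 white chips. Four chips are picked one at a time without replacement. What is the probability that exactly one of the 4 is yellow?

One ordering (yellow drawn first) has probability 4/12 × 8/11 × 7/10 × 6/9 = 1344/11880 = 56/495.
There are C(4,1) = 4 such orderings, each equally likely, so P = 4 × 56/495 = 224/495.

224/495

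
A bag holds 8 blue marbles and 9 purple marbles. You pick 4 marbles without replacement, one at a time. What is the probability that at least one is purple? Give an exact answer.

33/34

P(no purple) = 8/17 × 7/16 × 6/15 × 5/14 = 1680/57120 = 1/34.
P(at least one) = 1 − 1/34 = 33/34.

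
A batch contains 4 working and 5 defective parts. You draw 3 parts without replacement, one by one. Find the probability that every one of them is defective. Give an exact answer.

P = 5/9 × 4/8 × 3/7 = 60/504 = 5/42.

5/42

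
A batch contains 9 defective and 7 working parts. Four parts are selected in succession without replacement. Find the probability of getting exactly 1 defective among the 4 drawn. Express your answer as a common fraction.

One ordering (defective drawn first) has probability 9/16 × 7/15 × 6/14 × 5/13 = 1890/43680 = 9/208.
There are C(4,1) = 4 such orderings, each equally likely, so P = 4 × 9/208 = 9/52.

9/52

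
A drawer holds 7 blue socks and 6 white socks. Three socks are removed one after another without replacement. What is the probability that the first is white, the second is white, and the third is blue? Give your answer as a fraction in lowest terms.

Multiply the probability of each draw given the previous ones:
P = 6/13 × 5/12 × 7/11 = 210/1716 = 35/286.

35/286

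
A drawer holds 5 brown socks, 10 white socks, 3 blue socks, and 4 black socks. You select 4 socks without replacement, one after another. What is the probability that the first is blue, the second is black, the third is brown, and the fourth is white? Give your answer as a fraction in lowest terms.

Each draw changes the counts, so multiply the conditional probabilities along the sequence:
P = 3/22 × 4/21 × 5/20 × 10/19 = 600/175560 = 5/1463.

5/1463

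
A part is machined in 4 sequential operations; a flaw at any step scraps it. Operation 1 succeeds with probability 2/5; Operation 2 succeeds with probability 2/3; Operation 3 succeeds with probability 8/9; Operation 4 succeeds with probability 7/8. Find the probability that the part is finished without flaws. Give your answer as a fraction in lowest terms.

Each stage is reached only if all earlier stages succeed, so
P = 2/5 × 2/3 × 8/9 × 7/8 = 224/1080 = 28/135.

28/135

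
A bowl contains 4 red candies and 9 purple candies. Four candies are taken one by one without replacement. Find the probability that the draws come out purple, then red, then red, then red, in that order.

9/715

Chain rule:
P = 9/13 × 4/12 × 3/11 × 2/10 = 216/17160 = 9/715.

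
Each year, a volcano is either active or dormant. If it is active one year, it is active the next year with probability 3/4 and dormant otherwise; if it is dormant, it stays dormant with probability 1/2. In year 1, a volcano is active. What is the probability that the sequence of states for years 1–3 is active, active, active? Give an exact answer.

9/16

Year 1 is given. For each transition, use the conditional probability from the current state:
P(active | active) = 3/4; P(active | active) = 3/4.
P = 3/4 × 3/4 = 9/16.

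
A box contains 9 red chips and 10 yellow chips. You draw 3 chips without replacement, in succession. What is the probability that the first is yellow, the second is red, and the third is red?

40/323

Multiply the probability of each draw given the previous ones:
P = 10/19 × 9/18 × 8/17 = 720/5814 = 40/323.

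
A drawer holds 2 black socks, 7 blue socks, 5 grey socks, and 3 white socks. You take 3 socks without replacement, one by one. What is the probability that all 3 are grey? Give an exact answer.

P = 5/17 × 4/16 × 3/15 = 60/4080 = 1/68.

1/68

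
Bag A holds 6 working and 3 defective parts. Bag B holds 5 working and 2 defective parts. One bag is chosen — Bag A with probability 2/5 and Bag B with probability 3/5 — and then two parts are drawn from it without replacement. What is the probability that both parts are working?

From Bag A: P(both working) = (6/9)(5/8) = 5/12.
From Bag B: P(both working) = (5/7)(4/6) = 10/21.
Total probability = (2/5)(5/12) + (3/5)(10/21) = 19/42.

19/42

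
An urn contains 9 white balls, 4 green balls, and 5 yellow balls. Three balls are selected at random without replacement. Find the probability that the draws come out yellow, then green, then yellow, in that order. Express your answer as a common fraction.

5/306

Each draw changes the counts, so multiply the conditional probabilities along the sequence:
P = 5/18 × 4/17 × 4/16 = 80/4896 = 5/306.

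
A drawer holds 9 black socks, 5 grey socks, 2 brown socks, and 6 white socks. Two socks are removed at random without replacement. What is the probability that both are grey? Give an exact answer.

P = 5/22 × 4/21 = 20/462 = 10/231.

10/231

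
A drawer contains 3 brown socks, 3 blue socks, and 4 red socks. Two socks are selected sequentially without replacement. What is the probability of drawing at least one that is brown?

8/15

P(no brown) = 7/10 × 6/9 = 42/90 = 7/15.
P(at least one) = 1 − 7/15 = 8/15.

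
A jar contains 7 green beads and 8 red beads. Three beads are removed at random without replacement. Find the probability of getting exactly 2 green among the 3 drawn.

One ordering (green drawn first) has probability 7/15 × 6/14 × 8/13 = 336/2730 = 8/65.
There are C(3,2) = 3 such orderings, each equally likely, so P = 3 × 8/65 = 24/65.

24/65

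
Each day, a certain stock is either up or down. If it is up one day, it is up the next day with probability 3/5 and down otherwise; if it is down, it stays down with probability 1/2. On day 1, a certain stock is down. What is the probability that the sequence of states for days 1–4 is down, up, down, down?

Day 1 is given. For each transition, use the conditional probability from the current state:
P(up | down) = 1/2; P(down | up) = 2/5; P(down | down) = 1/2.
P = 1/2 × 2/5 × 1/2 = 2/20 = 1/10.

1/10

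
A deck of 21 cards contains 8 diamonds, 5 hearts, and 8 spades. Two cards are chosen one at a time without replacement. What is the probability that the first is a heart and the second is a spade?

Multiply the probability of each draw given the previous ones:
P = 5/21 × 8/20 = 40/420 = 2/21.

2/21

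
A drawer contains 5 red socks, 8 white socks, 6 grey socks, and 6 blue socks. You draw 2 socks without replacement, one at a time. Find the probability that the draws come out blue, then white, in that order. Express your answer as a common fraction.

2/25

Chain rule:
P = 6/25 × 8/24 = 48/600 = 2/25.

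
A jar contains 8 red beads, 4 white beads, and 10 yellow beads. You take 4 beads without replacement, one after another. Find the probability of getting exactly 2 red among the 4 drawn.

One ordering (red drawn first) has probability 8/22 × 7/21 × 14/20 × 13/19 = 10192/175560 = 182/3135.
There are C(4,2) = 6 such orderings, each equally likely, so P = 6 × 182/3135 = 364/1045.

364/1045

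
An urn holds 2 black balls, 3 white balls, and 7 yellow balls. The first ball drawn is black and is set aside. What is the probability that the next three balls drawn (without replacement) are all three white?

With the first ball removed, 3 white remain out of 11.
P = 3/11 × 2/10 × 1/9 = 6/990 = 1/165.

1/165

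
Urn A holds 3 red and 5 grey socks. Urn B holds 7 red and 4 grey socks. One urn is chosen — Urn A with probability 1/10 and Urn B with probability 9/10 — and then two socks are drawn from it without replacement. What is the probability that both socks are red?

From Urn A: P(both red) = (3/8)(2/7) = 3/28.
From Urn B: P(both red) = (7/11)(6/10) = 21/55.
Total probability = (1/10)(3/28) + (9/10)(21/55) = 5457/15400.

5457/15400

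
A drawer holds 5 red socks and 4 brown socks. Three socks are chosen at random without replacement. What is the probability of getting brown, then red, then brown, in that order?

5/42

Each draw changes the counts, so multiply the conditional probabilities along the sequence:
P = 4/9 × 5/8 × 3/7 = 60/504 = 5/42.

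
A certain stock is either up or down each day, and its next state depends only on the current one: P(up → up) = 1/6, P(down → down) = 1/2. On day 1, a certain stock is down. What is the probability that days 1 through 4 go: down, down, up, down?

5/24

Day 1 is given. For each transition, use the conditional probability from the current state:
P(down | down) = 1/2; P(up | down) = 1/2; P(down | up) = 5/6.
P = 1/2 × 1/2 × 5/6 = 5/24.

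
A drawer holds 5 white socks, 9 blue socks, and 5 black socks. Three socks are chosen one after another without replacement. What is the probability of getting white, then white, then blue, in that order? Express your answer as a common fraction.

10/323

Chain rule:
P = 5/19 × 4/18 × 9/17 = 180/5814 = 10/323.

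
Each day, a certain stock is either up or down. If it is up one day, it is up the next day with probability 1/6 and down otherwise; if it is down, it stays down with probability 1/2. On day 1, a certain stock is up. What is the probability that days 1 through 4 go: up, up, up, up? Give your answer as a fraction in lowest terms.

1/216

Day 1 is given. For each transition, use the conditional probability from the current state:
P(up | up) = 1/6; P(up | up) = 1/6; P(up | up) = 1/6.
P = 1/6 × 1/6 × 1/6 = 1/216.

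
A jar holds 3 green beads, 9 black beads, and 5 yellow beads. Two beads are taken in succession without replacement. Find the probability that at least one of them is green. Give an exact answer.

P(no green) = 14/17 × 13/16 = 182/272 = 91/136.
P(at least one) = 1 − 91/136 = 45/136.

45/136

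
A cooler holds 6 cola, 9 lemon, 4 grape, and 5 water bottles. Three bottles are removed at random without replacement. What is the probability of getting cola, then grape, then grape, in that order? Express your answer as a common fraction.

3/506

Chain rule:
P = 6/24 × 4/23 × 3/22 = 72/12144 = 3/506.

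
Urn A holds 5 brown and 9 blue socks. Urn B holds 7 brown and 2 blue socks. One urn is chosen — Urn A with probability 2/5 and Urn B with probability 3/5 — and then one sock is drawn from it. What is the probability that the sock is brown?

64/105

From Urn A: P(brown) = 5/14.
From Urn B: P(brown) = 7/9.
Total probability = (2/5)(5/14) + (3/5)(7/9) = 64/105.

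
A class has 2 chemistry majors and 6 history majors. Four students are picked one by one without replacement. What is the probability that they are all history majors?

P(all history majors) = 6/8 × 5/7 × 4/6 × 3/5 = 360/1680 = 3/14.

3/14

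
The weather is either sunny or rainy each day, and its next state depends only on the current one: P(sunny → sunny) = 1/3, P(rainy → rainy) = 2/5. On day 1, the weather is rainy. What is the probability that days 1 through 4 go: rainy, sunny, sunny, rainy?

Day 1 is given. For each transition, use the conditional probability from the current state:
P(sunny | rainy) = 3/5; P(sunny | sunny) = 1/3; P(rainy | sunny) = 2/3.
P = 3/5 × 1/3 × 2/3 = 6/45 = 2/15.

2/15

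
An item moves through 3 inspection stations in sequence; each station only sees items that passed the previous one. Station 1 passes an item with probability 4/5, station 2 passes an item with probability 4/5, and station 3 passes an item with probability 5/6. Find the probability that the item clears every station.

Multiplying along the chain,
P = 4/5 × 4/5 × 5/6 = 80/150 = 8/15.

8/15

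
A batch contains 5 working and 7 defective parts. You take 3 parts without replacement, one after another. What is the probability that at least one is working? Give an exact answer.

37/44

P(no working) = 7/12 × 6/11 × 5/10 = 210/1320 = 7/44.
P(at least one) = 1 − 7/44 = 37/44.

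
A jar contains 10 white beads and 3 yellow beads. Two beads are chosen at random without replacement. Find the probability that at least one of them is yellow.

P(no yellow) = 10/13 × 9/12 = 90/156 = 15/26.
P(at least one) = 1 − 15/26 = 11/26.

11/26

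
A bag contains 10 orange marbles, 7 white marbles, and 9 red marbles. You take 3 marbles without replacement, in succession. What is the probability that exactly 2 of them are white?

399/2600

One ordering (white drawn first) has probability 7/26 × 6/25 × 19/24 = 798/15600 = 133/2600.
There are C(3,2) = 3 such orderings, each equally likely, so P = 3 × 133/2600 = 399/2600.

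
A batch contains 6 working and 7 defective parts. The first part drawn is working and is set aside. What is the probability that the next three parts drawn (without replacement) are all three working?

With the first part removed, 5 working remain out of 12.
P = 5/12 × 4/11 × 3/10 = 60/1320 = 1/22.

1/22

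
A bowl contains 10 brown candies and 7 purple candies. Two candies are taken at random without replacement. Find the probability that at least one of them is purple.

P(no purple) = 10/17 × 9/16 = 90/272 = 45/136.
P(at least one) = 1 − 45/136 = 91/136.

91/136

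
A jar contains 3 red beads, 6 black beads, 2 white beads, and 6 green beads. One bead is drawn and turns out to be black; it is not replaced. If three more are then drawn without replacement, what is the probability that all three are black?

After the first draw, 5 of the remaining 16 beads are black.
P = 5/16 × 4/15 × 3/14 = 60/3360 = 1/56.

1/56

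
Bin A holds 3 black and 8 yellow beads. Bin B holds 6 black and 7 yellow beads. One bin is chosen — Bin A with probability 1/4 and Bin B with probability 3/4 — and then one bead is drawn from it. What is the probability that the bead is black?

From Bin A: P(black) = 3/11.
From Bin B: P(black) = 6/13.
Total probability = (1/4)(3/11) + (3/4)(6/13) = 237/572.

237/572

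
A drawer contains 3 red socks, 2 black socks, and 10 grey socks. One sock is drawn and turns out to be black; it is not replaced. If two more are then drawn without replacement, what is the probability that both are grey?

After the first draw, 10 of the remaining 14 socks are grey.
P = 10/14 × 9/13 = 90/182 = 45/91.

45/91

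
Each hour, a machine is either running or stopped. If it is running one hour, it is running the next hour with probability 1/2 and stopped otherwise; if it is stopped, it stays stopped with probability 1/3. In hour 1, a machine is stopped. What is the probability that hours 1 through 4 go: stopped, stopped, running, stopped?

1/9

Hour 1 is given. For each transition, use the conditional probability from the current state:
P(stopped | stopped) = 1/3; P(running | stopped) = 2/3; P(stopped | running) = 1/2.
P = 1/3 × 2/3 × 1/2 = 2/18 = 1/9.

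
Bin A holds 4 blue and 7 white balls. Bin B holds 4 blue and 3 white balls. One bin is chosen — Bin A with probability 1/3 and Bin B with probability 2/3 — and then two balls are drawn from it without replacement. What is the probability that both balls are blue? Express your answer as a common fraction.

262/1155

From Bin A: P(both blue) = (4/11)(3/10) = 6/55.
From Bin B: P(both blue) = (4/7)(3/6) = 2/7.
Total probability = (1/3)(6/55) + (2/3)(2/7) = 262/1155.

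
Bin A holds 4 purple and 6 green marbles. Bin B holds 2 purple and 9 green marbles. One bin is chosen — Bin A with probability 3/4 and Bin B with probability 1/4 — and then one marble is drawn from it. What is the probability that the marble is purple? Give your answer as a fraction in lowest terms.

19/55

From Bin A: P(purple) = 4/10.
From Bin B: P(purple) = 2/11.
Total probability = (3/4)(4/10) + (1/4)(2/11) = 19/55.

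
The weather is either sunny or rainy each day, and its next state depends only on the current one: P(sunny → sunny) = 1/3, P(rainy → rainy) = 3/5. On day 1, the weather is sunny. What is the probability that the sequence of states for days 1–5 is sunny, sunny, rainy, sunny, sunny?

Day 1 is given. For each transition, use the conditional probability from the current state:
P(sunny | sunny) = 1/3; P(rainy | sunny) = 2/3; P(sunny | rainy) = 2/5; P(sunny | sunny) = 1/3.
P = 1/3 × 2/3 × 2/5 × 1/3 = 4/135.

4/135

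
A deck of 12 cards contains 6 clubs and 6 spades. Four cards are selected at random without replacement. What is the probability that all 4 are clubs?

1/33

P(all clubs) = 6/12 × 5/11 × 4/10 × 3/9 = 360/11880 = 1/33.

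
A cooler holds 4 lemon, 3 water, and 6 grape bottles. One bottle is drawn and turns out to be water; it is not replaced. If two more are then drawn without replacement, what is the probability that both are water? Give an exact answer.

After the first draw, 2 of the remaining 12 bottles are water.
P = 2/12 × 1/11 = 2/132 = 1/66.

1/66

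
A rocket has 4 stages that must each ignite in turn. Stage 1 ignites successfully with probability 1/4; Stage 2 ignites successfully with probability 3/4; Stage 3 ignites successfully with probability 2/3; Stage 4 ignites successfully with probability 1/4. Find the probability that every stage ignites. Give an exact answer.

Each stage is reached only if all earlier stages succeed, so
P = 1/4 × 3/4 × 2/3 × 1/4 = 6/192 = 1/32.

1/32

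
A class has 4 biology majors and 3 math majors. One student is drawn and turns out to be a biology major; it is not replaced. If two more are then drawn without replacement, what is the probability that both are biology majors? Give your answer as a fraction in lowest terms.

1/5

After the first draw, 3 of the remaining 6 students are biology majors.
P = 3/6 × 2/5 = 6/30 = 1/5.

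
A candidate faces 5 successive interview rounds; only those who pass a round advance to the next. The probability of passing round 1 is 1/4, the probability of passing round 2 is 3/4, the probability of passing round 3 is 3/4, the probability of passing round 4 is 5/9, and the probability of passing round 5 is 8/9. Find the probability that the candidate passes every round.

Multiplying along the chain,
P = 1/4 × 3/4 × 3/4 × 5/9 × 8/9 = 360/5184 = 5/72.

5/72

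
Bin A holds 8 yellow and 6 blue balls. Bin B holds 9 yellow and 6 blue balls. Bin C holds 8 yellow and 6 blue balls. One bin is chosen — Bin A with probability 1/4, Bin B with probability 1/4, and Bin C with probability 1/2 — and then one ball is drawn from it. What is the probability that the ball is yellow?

From Bin A: P(yellow) = 8/14.
From Bin B: P(yellow) = 9/15.
From Bin C: P(yellow) = 8/14.
Total probability = (1/4)(8/14) + (1/4)(9/15) + (1/2)(8/14) = 81/140.

81/140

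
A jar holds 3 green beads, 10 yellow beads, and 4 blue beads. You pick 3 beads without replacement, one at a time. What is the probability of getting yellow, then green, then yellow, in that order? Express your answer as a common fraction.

9/136

Multiply the probability of each draw given the previous ones:
P = 10/17 × 3/16 × 9/15 = 270/4080 = 9/136.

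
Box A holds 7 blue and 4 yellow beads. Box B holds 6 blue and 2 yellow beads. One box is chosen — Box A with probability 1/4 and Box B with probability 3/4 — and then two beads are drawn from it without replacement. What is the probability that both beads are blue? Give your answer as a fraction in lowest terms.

3063/6160

From Box A: P(both blue) = (7/11)(6/10) = 21/55.
From Box B: P(both blue) = (6/8)(5/7) = 15/28.
Total probability = (1/4)(21/55) + (3/4)(15/28) = 3063/6160.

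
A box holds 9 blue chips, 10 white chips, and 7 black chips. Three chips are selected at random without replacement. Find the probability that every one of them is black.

7/520

P = 7/26 × 6/25 × 5/24 = 210/15600 = 7/520.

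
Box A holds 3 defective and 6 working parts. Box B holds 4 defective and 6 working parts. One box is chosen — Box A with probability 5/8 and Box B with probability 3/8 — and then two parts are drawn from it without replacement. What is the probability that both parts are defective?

From Box A: P(both defective) = (3/9)(2/8) = 1/12.
From Box B: P(both defective) = (4/10)(3/9) = 2/15.
Total probability = (5/8)(1/12) + (3/8)(2/15) = 49/480.

49/480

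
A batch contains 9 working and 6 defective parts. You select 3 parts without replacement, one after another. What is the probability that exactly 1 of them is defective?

One ordering (defective drawn first) has probability 6/15 × 9/14 × 8/13 = 432/2730 = 72/455.
There are C(3,1) = 3 such orderings, each equally likely, so P = 3 × 72/455 = 216/455.

216/455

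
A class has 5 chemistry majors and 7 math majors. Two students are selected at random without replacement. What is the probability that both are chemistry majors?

P(all chemistry majors) = 5/12 × 4/11 = 20/132 = 5/33.

5/33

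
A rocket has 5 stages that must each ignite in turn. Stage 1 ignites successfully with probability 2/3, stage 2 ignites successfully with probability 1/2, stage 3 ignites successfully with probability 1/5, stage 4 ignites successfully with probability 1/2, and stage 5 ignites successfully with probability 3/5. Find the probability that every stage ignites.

The events are sequential, so multiply the conditional probabilities:
P = 2/3 × 1/2 × 1/5 × 1/2 × 3/5 = 6/300 = 1/50.

1/50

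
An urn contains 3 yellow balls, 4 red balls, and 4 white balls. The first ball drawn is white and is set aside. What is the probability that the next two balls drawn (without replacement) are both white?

1/15

After the first draw, 3 of the remaining 10 balls are white.
P = 3/10 × 2/9 = 6/90 = 1/15.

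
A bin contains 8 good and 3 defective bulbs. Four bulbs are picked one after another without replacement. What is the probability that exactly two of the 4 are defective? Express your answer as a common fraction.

14/55

One ordering (defective drawn first) has probability 3/11 × 2/10 × 8/9 × 7/8 = 336/7920 = 7/165.
There are C(4,2) = 6 such orderings, each equally likely, so P = 6 × 7/165 = 14/55.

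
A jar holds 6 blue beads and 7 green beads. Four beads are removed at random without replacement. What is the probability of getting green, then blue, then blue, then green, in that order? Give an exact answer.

Multiply the probability of each draw given the previous ones:
P = 7/13 × 6/12 × 5/11 × 6/10 = 1260/17160 = 21/286.

21/286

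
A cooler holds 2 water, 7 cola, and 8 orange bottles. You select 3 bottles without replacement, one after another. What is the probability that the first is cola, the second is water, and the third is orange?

7/255

Each draw changes the counts, so multiply the conditional probabilities along the sequence:
P = 7/17 × 2/16 × 8/15 = 112/4080 = 7/255.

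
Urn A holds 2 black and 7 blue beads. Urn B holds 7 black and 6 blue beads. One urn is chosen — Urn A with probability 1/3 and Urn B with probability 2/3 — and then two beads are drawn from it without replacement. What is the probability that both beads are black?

265/1404

From Urn A: P(both black) = (2/9)(1/8) = 1/36.
From Urn B: P(both black) = (7/13)(6/12) = 7/26.
Total probability = (1/3)(1/36) + (2/3)(7/26) = 265/1404.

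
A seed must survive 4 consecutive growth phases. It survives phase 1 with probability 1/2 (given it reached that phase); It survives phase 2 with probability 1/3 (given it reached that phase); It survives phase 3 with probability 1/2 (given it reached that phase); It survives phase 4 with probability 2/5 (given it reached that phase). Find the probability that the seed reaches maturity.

1/30

Each stage is reached only if all earlier stages succeed, so
P = 1/2 × 1/3 × 1/2 × 2/5 = 2/60 = 1/30.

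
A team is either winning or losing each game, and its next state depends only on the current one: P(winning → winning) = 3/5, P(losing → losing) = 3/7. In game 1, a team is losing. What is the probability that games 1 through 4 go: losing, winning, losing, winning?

32/245

Game 1 is given. For each transition, use the conditional probability from the current state:
P(winning | losing) = 4/7; P(losing | winning) = 2/5; P(winning | losing) = 4/7.
P = 4/7 × 2/5 × 4/7 = 32/245.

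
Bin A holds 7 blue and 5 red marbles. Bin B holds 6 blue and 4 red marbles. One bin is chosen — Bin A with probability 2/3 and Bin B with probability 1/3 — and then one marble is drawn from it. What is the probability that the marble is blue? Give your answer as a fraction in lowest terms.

From Bin A: P(blue) = 7/12.
From Bin B: P(blue) = 6/10.
Total probability = (2/3)(7/12) + (1/3)(6/10) = 53/90.

53/90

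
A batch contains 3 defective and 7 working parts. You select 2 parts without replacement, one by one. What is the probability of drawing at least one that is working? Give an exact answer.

P(no working) = 3/10 × 2/9 = 6/90 = 1/15.
P(at least one) = 1 − 1/15 = 14/15.

14/15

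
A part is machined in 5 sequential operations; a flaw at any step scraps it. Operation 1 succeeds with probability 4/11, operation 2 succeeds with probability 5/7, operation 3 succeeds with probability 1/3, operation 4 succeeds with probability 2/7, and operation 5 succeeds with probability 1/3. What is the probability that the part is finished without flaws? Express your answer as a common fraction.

The events are sequential, so multiply the conditional probabilities:
P = 4/11 × 5/7 × 1/3 × 2/7 × 1/3 = 40/4851.

40/4851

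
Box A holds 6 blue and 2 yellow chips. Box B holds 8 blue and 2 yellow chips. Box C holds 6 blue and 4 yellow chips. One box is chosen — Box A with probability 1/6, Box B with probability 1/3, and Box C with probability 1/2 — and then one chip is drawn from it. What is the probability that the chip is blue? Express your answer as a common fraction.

From Box A: P(blue) = 6/8.
From Box B: P(blue) = 8/10.
From Box C: P(blue) = 6/10.
Total probability = (1/6)(6/8) + (1/3)(8/10) + (1/2)(6/10) = 83/120.

83/120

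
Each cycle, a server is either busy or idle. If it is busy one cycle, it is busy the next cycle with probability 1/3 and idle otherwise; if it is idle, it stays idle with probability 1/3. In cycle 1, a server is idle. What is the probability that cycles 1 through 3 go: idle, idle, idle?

1/9

Cycle 1 is given. For each transition, use the conditional probability from the current state:
P(idle | idle) = 1/3; P(idle | idle) = 1/3.
P = 1/3 × 1/3 = 1/9.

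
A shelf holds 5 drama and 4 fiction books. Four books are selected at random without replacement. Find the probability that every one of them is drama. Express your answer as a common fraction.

5/126

P = 5/9 × 4/8 × 3/7 × 2/6 = 120/3024 = 5/126.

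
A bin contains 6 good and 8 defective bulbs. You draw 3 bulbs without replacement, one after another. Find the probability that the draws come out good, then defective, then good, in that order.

Each draw changes the counts, so multiply the conditional probabilities along the sequence:
P = 6/14 × 8/13 × 5/12 = 240/2184 = 10/91.

10/91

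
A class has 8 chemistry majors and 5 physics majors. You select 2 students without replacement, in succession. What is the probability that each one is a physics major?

5/39

P = 5/13 × 4/12 = 20/156 = 5/39.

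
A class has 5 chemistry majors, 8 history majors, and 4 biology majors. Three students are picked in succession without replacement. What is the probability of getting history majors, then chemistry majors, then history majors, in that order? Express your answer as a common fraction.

7/102

Multiply the probability of each draw given the previous ones:
P = 8/17 × 5/16 × 7/15 = 280/4080 = 7/102.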